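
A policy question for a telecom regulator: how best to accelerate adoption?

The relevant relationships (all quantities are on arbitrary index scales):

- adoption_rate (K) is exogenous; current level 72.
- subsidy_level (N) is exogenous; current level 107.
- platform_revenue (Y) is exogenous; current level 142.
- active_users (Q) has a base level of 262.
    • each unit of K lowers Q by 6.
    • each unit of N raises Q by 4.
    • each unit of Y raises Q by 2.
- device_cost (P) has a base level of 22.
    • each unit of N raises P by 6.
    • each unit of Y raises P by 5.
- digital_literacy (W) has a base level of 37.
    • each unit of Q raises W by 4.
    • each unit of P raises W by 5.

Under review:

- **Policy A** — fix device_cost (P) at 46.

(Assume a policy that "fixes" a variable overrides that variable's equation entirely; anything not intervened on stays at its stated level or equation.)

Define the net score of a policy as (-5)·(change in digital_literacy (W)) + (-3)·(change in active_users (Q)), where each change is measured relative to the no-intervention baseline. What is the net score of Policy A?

Baseline:
  K = 72
  N = 107
  Y = 142
  Q = 262 − 6·72 + 4·107 + 2·142 = 542
  P = 22 + 6·107 + 5·142 = 1374
  W = 37 + 4·542 + 5·1374 = 9075
Policy A (P := 46):
  K = 72
  N = 107
  Y = 142
  Q = 262 − 6·72 + 4·107 + 2·142 = 542
  P = 46
  W = 37 + 4·542 + 5·46 = 2435
ΔW = 2435 − 9075 = -6640; ΔQ = 542 − 542 = 0
Score = (-5)·(-6640) + (-3)·0 = 33200

33200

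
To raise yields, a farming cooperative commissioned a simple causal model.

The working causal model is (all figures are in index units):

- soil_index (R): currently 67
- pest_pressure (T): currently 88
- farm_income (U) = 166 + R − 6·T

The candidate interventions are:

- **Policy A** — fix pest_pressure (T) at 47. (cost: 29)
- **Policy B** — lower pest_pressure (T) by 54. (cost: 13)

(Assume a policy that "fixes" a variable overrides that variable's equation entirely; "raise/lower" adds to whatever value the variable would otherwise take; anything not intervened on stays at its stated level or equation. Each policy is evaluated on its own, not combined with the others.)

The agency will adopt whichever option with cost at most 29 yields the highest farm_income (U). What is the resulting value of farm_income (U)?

29

Policy A (T := 47):
  R = 67
  T = 47
  U = 166 + 67 − 6·47 = -49
Policy B (T − 54):
  R = 67
  T = 88 − 54 = 34
  U = 166 + 67 − 6·34 = 29
Comparing — Policy A: U=-49, Policy B: U=29. Highest is 29 (Policy B).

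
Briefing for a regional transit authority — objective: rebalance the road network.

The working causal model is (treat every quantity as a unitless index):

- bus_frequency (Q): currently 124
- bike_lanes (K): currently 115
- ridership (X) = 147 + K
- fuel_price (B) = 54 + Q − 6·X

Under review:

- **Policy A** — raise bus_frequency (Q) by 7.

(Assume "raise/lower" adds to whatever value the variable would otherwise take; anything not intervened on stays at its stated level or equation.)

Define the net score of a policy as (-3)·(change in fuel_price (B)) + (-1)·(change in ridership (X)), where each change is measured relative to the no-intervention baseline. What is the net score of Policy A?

Baseline:
  Q = 124
  K = 115
  X = 147 + 115 = 262
  B = 54 + 124 − 6·262 = -1394
Policy A (Q + 7):
  Q = 124 + 7 = 131
  K = 115
  X = 147 + 115 = 262
  B = 54 + 131 − 6·262 = -1387
ΔB = -1387 − (-1394) = 7; ΔX = 262 − 262 = 0
Score = (-3)·7 + (-1)·0 = -21

-21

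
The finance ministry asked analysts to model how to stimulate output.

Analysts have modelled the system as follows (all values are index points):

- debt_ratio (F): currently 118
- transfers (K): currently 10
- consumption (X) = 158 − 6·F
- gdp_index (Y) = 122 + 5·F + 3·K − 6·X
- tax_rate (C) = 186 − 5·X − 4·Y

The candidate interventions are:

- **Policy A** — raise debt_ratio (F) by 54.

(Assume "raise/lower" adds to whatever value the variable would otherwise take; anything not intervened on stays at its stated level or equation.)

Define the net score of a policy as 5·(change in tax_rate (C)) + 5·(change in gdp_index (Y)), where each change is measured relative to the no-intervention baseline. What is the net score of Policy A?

Baseline:
  F = 118
  K = 10
  X = 158 − 6·118 = -550
  Y = 122 + 5·118 + 3·10 − 6·(-550) = 4042
  C = 186 − 5·(-550) − 4·4042 = -13232
Policy A (F + 54):
  F = 118 + 54 = 172
  K = 10
  X = 158 − 6·172 = -874
  Y = 122 + 5·172 + 3·10 − 6·(-874) = 6256
  C = 186 − 5·(-874) − 4·6256 = -20468
ΔC = -20468 − (-13232) = -7236; ΔY = 6256 − 4042 = 2214
Score = 5·(-7236) + 5·2214 = -25110

-25110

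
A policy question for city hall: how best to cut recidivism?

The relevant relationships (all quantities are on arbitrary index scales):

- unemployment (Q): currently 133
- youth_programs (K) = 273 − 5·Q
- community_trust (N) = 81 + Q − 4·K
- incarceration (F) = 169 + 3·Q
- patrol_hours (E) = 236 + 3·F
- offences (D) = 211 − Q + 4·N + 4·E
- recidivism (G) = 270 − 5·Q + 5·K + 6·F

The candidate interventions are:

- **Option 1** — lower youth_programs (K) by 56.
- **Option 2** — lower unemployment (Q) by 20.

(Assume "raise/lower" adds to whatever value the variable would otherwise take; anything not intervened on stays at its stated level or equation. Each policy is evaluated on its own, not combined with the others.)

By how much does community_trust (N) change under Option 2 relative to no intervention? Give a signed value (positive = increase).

Baseline:
  Q = 133
  K = 273 − 5·133 = -392
  N = 81 + 133 − 4·(-392) = 1782
Option 2 (Q − 20):
  Q = 133 − 20 = 113
  K = 273 − 5·113 = -292
  N = 81 + 113 − 4·(-292) = 1362
Change in N: 1362 − 1782 = -420

-420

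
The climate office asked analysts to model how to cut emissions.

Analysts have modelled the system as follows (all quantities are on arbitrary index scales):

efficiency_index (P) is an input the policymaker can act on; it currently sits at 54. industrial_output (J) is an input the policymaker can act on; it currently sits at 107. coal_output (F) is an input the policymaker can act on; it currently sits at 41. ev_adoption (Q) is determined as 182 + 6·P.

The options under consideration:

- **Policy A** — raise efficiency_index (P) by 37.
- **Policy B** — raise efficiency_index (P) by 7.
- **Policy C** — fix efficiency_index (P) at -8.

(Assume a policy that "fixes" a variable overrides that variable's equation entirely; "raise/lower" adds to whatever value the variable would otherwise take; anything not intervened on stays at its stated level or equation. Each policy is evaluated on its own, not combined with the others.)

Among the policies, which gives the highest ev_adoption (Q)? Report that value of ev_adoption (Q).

Policy A (P + 37):
  P = 54 + 37 = 91
  Q = 182 + 6·91 = 728
Policy B (P + 7):
  P = 54 + 7 = 61
  Q = 182 + 6·61 = 548
Policy C (P := -8):
  P = -8
  Q = 182 + 6·(-8) = 134
Comparing — Policy A: Q=728, Policy B: Q=548, Policy C: Q=134. Highest is 728 (Policy A).

728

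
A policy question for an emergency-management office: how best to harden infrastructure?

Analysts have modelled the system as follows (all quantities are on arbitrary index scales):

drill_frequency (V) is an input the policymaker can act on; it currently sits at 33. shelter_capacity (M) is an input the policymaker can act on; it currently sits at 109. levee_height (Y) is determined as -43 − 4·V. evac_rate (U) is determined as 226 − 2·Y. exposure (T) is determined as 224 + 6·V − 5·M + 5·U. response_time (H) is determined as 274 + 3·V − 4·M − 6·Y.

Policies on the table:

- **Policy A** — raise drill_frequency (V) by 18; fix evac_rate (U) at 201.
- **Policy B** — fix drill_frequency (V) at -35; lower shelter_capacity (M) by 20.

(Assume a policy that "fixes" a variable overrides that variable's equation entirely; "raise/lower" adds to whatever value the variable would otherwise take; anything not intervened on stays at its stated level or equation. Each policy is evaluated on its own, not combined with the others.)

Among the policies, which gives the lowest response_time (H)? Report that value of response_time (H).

Policy A (V + 18, U := 201):
  V = 33 + 18 = 51
  M = 109
  Y = -43 − 4·51 = -247
  H = 274 + 3·51 − 4·109 − 6·(-247) = 1473
Policy B (V := -35, M − 20):
  V = -35
  M = 109 − 20 = 89
  Y = -43 − 4·(-35) = 97
  H = 274 + 3·(-35) − 4·89 − 6·97 = -769
Comparing — Policy A: H=1473, Policy B: H=-769. Lowest is -769 (Policy B).

-769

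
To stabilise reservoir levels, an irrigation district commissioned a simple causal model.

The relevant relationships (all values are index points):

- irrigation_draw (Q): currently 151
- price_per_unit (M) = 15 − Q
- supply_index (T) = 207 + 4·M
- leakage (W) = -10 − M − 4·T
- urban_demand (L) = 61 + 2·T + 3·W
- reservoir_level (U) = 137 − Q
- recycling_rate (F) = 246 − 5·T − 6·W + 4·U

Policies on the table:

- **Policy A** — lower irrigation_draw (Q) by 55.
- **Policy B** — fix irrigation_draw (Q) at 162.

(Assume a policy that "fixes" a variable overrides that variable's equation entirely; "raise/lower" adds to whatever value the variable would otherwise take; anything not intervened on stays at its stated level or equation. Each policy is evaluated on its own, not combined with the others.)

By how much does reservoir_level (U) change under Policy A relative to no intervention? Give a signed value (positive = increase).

55

Baseline:
  Q = 151
  U = 137 − 151 = -14
Policy A (Q − 55):
  Q = 151 − 55 = 96
  U = 137 − 96 = 41
Change in U: 41 − (-14) = 55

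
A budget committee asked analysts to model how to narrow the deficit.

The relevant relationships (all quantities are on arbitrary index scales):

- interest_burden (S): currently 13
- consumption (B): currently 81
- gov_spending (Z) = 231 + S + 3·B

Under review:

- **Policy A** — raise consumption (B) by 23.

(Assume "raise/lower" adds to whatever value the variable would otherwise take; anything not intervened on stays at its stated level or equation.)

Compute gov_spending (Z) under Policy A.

Policy A (B + 23):
  S = 13
  B = 81 + 23 = 104
  Z = 231 + 13 + 3·104 = 556

556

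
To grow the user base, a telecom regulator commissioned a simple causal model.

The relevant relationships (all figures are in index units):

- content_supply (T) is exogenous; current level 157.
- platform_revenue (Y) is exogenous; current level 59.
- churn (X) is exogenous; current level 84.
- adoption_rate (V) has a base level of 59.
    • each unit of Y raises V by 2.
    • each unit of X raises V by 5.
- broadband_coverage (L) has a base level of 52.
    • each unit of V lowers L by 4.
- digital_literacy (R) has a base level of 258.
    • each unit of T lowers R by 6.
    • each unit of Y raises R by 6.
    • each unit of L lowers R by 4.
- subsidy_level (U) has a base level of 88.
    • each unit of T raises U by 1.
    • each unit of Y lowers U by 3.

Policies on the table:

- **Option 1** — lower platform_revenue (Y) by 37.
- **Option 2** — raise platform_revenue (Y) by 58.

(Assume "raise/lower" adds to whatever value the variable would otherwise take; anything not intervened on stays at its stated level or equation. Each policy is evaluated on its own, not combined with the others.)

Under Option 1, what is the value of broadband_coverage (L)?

Option 1 (Y − 37):
  Y = 59 − 37 = 22
  X = 84
  V = 59 + 2·22 + 5·84 = 523
  L = 52 − 4·523 = -2040

-2040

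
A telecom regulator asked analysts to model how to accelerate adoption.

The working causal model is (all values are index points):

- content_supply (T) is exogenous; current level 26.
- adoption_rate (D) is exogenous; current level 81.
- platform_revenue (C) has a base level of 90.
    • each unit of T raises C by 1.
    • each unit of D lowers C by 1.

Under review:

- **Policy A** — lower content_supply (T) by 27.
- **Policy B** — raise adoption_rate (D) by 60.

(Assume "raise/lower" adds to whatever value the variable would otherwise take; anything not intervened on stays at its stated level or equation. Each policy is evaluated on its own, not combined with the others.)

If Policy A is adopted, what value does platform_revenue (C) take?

8

Policy A (T − 27):
  T = 26 − 27 = -1
  D = 81
  C = 90 + (-1) − 81 = 8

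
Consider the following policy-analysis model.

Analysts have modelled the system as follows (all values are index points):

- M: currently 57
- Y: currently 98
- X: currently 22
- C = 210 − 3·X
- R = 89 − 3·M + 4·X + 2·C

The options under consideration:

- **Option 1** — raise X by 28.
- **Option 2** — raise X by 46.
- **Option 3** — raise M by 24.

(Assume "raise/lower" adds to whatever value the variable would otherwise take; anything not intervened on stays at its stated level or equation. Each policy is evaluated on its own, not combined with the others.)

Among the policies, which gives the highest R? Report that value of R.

Option 1 (X + 28):
  M = 57
  X = 22 + 28 = 50
  C = 210 − 3·50 = 60
  R = 89 − 3·57 + 4·50 + 2·60 = 238
Option 2 (X + 46):
  M = 57
  X = 22 + 46 = 68
  C = 210 − 3·68 = 6
  R = 89 − 3·57 + 4·68 + 2·6 = 202
Option 3 (M + 24):
  M = 57 + 24 = 81
  X = 22
  C = 210 − 3·22 = 144
  R = 89 − 3·81 + 4·22 + 2·144 = 222
Comparing — Option 1: R=238, Option 2: R=202, Option 3: R=222. Highest is 238 (Option 1).

238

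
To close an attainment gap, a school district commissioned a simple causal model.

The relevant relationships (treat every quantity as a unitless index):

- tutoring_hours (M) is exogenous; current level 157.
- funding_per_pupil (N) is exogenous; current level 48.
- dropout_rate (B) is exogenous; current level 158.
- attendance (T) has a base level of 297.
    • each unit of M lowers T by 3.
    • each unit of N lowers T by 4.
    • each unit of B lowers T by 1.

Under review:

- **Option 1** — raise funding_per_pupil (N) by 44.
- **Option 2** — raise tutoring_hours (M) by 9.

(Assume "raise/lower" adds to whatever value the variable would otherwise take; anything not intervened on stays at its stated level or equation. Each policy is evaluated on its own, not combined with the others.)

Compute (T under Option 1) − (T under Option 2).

-149

Option 1 (N + 44):
  M = 157
  N = 48 + 44 = 92
  B = 158
  T = 297 − 3·157 − 4·92 − 158 = -700
Option 2 (M + 9):
  M = 157 + 9 = 166
  N = 48
  B = 158
  T = 297 − 3·166 − 4·48 − 158 = -551
T: -700 − (-551) = -149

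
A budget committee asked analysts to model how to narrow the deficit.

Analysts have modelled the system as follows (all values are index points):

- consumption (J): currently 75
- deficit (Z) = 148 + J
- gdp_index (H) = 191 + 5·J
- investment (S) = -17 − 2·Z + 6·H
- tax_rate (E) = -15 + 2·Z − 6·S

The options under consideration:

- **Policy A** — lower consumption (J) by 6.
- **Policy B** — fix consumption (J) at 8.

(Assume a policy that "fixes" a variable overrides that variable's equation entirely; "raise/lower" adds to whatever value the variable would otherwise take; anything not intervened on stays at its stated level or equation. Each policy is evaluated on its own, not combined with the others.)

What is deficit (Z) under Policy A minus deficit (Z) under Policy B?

Policy A (J − 6):
  J = 75 − 6 = 69
  Z = 148 + 69 = 217
Policy B (J := 8):
  J = 8
  Z = 148 + 8 = 156
Z: 217 − 156 = 61

61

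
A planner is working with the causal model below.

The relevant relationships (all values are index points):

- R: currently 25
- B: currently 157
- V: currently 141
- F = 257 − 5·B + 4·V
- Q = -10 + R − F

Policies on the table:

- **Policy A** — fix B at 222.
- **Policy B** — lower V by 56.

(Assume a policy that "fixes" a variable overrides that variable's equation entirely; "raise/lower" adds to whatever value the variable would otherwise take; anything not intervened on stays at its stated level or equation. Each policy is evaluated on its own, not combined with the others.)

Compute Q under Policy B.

203

Policy B (V − 56):
  R = 25
  B = 157
  V = 141 − 56 = 85
  F = 257 − 5·157 + 4·85 = -188
  Q = -10 + 25 − (-188) = 203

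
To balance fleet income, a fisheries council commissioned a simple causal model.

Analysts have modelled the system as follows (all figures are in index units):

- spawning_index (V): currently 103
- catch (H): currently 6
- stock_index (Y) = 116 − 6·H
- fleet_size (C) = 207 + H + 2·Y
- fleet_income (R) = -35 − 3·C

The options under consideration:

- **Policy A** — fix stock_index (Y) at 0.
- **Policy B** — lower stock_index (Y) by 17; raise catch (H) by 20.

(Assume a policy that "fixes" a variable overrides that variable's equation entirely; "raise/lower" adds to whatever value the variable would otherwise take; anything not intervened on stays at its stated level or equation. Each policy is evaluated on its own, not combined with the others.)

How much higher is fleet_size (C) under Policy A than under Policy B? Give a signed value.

Policy A (Y := 0):
  H = 6
  Y = 0
  C = 207 + 6 + 2·0 = 213
Policy B (Y − 17, H + 20):
  H = 6 + 20 = 26
  Y = 116 − 6·26 (−17 from intervention) = -57
  C = 207 + 26 + 2·(-57) = 119
C: 213 − 119 = 94

94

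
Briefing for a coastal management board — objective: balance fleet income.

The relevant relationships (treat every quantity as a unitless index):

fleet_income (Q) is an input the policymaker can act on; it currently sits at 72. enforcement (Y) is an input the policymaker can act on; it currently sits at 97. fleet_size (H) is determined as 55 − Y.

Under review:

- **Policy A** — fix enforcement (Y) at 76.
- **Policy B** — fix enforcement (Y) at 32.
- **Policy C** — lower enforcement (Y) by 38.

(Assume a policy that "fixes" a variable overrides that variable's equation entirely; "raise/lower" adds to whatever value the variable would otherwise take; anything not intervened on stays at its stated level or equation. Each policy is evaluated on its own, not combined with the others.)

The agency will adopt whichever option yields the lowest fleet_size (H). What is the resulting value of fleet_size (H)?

-21

Policy A (Y := 76):
  Y = 76
  H = 55 − 76 = -21
Policy B (Y := 32):
  Y = 32
  H = 55 − 32 = 23
Policy C (Y − 38):
  Y = 97 − 38 = 59
  H = 55 − 59 = -4
Comparing — Policy A: H=-21, Policy B: H=23, Policy C: H=-4. Lowest is -21 (Policy A).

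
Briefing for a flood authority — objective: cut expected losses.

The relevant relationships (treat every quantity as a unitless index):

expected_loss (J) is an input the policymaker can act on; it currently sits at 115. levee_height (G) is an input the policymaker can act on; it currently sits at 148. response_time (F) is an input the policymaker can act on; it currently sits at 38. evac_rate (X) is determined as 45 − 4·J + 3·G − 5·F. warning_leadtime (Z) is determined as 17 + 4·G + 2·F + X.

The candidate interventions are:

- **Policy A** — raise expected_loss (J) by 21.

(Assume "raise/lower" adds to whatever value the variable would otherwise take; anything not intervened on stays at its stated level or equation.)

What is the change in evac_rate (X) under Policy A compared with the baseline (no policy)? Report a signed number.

-84

Baseline:
  J = 115
  G = 148
  F = 38
  X = 45 − 4·115 + 3·148 − 5·38 = -161
Policy A (J + 21):
  J = 115 + 21 = 136
  G = 148
  F = 38
  X = 45 − 4·136 + 3·148 − 5·38 = -245
Change in X: -245 − (-161) = -84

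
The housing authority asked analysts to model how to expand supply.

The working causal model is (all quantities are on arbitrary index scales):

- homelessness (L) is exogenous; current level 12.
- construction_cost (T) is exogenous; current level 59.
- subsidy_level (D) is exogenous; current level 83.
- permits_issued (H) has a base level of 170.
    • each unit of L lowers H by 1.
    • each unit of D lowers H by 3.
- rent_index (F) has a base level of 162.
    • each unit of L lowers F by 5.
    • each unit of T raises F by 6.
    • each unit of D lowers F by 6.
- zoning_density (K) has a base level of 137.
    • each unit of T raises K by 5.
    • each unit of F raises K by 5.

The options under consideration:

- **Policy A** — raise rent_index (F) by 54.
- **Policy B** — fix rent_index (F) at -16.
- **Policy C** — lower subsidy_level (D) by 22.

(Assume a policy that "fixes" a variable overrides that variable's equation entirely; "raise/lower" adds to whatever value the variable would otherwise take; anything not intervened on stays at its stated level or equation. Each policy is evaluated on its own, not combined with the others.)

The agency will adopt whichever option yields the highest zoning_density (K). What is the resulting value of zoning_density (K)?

882

Policy A (F + 54):
  L = 12
  T = 59
  D = 83
  F = 162 − 5·12 + 6·59 − 6·83 (+54 from intervention) = 12
  K = 137 + 5·59 + 5·12 = 492
Policy B (F := -16):
  L = 12
  T = 59
  D = 83
  F = -16
  K = 137 + 5·59 + 5·(-16) = 352
Policy C (D − 22):
  L = 12
  T = 59
  D = 83 − 22 = 61
  F = 162 − 5·12 + 6·59 − 6·61 = 90
  K = 137 + 5·59 + 5·90 = 882
Comparing — Policy A: K=492, Policy B: K=352, Policy C: K=882. Highest is 882 (Policy C).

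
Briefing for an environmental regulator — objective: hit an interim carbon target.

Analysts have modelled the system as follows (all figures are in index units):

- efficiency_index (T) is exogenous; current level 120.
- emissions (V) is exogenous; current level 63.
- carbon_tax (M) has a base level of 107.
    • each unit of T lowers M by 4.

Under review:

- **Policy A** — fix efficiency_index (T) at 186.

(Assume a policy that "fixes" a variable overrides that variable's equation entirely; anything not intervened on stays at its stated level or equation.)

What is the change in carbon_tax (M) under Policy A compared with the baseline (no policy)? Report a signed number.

Baseline:
  T = 120
  M = 107 − 4·120 = -373
Policy A (T := 186):
  T = 186
  M = 107 − 4·186 = -637
Change in M: -637 − (-373) = -264

-264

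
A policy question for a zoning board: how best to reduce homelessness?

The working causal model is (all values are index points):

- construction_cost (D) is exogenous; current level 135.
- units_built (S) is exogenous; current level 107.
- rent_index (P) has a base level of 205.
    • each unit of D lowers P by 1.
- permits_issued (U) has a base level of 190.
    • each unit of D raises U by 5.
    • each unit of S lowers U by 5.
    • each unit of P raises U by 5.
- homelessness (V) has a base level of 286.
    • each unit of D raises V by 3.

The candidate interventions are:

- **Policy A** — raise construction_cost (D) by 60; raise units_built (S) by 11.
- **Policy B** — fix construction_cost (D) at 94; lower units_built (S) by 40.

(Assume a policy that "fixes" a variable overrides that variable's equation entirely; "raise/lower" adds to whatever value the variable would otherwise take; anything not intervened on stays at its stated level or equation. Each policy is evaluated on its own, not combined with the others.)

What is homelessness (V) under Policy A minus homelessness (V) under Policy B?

Policy A (D + 60, S + 11):
  D = 135 + 60 = 195
  V = 286 + 3·195 = 871
Policy B (D := 94, S − 40):
  D = 94
  V = 286 + 3·94 = 568
V: 871 − 568 = 303

303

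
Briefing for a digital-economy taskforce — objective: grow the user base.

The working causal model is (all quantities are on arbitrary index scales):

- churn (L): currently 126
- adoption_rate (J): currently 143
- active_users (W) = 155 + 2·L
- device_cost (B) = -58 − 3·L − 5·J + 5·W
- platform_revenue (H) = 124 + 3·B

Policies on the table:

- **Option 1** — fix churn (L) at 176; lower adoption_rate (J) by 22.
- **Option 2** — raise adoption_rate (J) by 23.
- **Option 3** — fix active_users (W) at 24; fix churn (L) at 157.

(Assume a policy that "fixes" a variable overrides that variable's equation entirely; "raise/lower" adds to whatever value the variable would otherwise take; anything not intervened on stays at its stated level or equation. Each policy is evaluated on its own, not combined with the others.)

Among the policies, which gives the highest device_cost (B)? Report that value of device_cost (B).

1344

Option 1 (L := 176, J − 22):
  L = 176
  J = 143 − 22 = 121
  W = 155 + 2·176 = 507
  B = -58 − 3·176 − 5·121 + 5·507 = 1344
Option 2 (J + 23):
  L = 126
  J = 143 + 23 = 166
  W = 155 + 2·126 = 407
  B = -58 − 3·126 − 5·166 + 5·407 = 769
Option 3 (W := 24, L := 157):
  L = 157
  J = 143
  W = 24
  B = -58 − 3·157 − 5·143 + 5·24 = -1124
Comparing — Option 1: B=1344, Option 2: B=769, Option 3: B=-1124. Highest is 1344 (Option 1).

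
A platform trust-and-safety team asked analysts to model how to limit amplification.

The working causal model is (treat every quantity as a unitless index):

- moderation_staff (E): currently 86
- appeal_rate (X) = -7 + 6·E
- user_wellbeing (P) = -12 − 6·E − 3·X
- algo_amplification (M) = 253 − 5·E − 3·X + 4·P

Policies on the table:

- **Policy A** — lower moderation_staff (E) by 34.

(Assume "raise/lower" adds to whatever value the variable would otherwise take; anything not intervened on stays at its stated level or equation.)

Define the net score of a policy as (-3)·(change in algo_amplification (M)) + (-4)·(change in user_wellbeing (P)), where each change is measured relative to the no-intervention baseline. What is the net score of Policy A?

Baseline:
  E = 86
  X = -7 + 6·86 = 509
  P = -12 − 6·86 − 3·509 = -2055
  M = 253 − 5·86 − 3·509 + 4·(-2055) = -9924
Policy A (E − 34):
  E = 86 − 34 = 52
  X = -7 + 6·52 = 305
  P = -12 − 6·52 − 3·305 = -1239
  M = 253 − 5·52 − 3·305 + 4·(-1239) = -5878
ΔM = -5878 − (-9924) = 4046; ΔP = -1239 − (-2055) = 816
Score = (-3)·4046 + (-4)·816 = -15402

-15402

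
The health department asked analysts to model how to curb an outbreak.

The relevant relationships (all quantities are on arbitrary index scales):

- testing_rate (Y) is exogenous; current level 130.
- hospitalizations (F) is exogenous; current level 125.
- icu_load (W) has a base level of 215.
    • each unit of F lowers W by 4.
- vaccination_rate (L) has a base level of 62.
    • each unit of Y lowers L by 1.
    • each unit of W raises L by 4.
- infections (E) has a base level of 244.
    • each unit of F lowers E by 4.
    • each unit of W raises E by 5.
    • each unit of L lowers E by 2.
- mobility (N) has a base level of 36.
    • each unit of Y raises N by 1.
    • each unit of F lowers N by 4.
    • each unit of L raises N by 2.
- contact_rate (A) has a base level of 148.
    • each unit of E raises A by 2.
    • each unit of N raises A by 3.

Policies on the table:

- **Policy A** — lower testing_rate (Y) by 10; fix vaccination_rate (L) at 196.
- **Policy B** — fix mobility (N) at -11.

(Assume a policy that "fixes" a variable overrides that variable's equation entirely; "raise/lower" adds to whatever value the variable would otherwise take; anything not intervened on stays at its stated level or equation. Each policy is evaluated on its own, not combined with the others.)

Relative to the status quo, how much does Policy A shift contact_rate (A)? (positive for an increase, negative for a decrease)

Baseline:
  Y = 130
  F = 125
  W = 215 − 4·125 = -285
  L = 62 − 130 + 4·(-285) = -1208
  E = 244 − 4·125 + 5·(-285) − 2·(-1208) = 735
  N = 36 + 130 − 4·125 + 2·(-1208) = -2750
  A = 148 + 2·735 + 3·(-2750) = -6632
Policy A (Y − 10, L := 196):
  Y = 130 − 10 = 120
  F = 125
  W = 215 − 4·125 = -285
  L = 196
  E = 244 − 4·125 + 5·(-285) − 2·196 = -2073
  N = 36 + 120 − 4·125 + 2·196 = 48
  A = 148 + 2·(-2073) + 3·48 = -3854
Change in A: -3854 − (-6632) = 2778

2778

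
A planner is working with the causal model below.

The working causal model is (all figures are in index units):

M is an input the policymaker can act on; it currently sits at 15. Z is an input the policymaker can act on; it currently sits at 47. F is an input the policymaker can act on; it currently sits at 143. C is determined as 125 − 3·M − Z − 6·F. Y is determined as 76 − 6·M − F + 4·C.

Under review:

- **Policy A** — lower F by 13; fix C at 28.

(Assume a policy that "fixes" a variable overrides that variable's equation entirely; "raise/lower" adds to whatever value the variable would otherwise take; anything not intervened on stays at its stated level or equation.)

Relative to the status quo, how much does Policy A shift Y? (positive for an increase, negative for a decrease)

Baseline:
  M = 15
  Z = 47
  F = 143
  C = 125 − 3·15 − 47 − 6·143 = -825
  Y = 76 − 6·15 − 143 + 4·(-825) = -3457
Policy A (F − 13, C := 28):
  M = 15
  Z = 47
  F = 143 − 13 = 130
  C = 28
  Y = 76 − 6·15 − 130 + 4·28 = -32
Change in Y: -32 − (-3457) = 3425

3425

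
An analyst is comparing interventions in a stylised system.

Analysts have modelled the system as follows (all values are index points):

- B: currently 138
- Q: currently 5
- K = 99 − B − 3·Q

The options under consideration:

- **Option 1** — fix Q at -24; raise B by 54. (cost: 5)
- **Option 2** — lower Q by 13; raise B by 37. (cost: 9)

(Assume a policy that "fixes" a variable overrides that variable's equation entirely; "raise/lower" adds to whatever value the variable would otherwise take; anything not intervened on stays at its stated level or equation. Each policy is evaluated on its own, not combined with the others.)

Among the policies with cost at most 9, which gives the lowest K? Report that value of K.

Option 1 (Q := -24, B + 54):
  B = 138 + 54 = 192
  Q = -24
  K = 99 − 192 − 3·(-24) = -21
Option 2 (Q − 13, B + 37):
  B = 138 + 37 = 175
  Q = 5 − 13 = -8
  K = 99 − 175 − 3·(-8) = -52
Comparing — Option 1: K=-21, Option 2: K=-52. Lowest is -52 (Option 2).

-52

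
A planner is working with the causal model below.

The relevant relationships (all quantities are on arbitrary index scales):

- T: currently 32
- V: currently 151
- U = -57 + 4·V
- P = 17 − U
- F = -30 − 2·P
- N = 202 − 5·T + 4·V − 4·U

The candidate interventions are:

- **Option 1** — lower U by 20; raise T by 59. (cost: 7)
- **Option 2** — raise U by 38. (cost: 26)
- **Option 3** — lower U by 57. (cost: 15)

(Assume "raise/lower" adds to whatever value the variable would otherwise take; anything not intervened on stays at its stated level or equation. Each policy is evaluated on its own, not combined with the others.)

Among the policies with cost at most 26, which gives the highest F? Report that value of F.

1106

Option 1 (U − 20, T + 59):
  V = 151
  U = -57 + 4·151 (−20 from intervention) = 527
  P = 17 − 527 = -510
  F = -30 − 2·(-510) = 990
Option 2 (U + 38):
  V = 151
  U = -57 + 4·151 (+38 from intervention) = 585
  P = 17 − 585 = -568
  F = -30 − 2·(-568) = 1106
Option 3 (U − 57):
  V = 151
  U = -57 + 4·151 (−57 from intervention) = 490
  P = 17 − 490 = -473
  F = -30 − 2·(-473) = 916
Comparing — Option 1: F=990, Option 2: F=1106, Option 3: F=916. Highest is 1106 (Option 2).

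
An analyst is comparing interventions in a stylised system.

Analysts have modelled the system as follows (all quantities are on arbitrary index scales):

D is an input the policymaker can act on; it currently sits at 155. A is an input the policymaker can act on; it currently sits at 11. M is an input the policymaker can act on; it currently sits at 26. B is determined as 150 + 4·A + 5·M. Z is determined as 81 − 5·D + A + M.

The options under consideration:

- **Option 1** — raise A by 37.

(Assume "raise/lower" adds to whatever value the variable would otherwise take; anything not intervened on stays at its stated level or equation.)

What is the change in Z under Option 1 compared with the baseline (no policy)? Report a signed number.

Baseline:
  D = 155
  A = 11
  M = 26
  Z = 81 − 5·155 + 11 + 26 = -657
Option 1 (A + 37):
  D = 155
  A = 11 + 37 = 48
  M = 26
  Z = 81 − 5·155 + 48 + 26 = -620
Change in Z: -620 − (-657) = 37

37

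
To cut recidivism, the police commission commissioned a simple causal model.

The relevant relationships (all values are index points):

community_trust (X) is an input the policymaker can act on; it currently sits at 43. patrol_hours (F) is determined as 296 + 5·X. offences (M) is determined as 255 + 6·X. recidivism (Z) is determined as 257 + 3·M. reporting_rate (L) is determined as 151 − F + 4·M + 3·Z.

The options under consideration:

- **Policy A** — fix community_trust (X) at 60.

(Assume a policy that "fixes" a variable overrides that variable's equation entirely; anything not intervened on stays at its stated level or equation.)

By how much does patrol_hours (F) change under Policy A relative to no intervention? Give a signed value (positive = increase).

85

Baseline:
  X = 43
  F = 296 + 5·43 = 511
Policy A (X := 60):
  X = 60
  F = 296 + 5·60 = 596
Change in F: 596 − 511 = 85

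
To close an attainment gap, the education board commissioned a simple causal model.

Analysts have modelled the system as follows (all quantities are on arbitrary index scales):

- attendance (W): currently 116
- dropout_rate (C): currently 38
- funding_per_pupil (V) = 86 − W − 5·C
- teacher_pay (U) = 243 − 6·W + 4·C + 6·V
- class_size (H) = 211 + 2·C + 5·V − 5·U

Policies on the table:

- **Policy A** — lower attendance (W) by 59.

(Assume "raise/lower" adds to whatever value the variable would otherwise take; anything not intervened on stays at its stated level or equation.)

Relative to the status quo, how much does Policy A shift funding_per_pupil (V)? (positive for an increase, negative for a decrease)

Baseline:
  W = 116
  C = 38
  V = 86 − 116 − 5·38 = -220
Policy A (W − 59):
  W = 116 − 59 = 57
  C = 38
  V = 86 − 57 − 5·38 = -161
Change in V: -161 − (-220) = 59

59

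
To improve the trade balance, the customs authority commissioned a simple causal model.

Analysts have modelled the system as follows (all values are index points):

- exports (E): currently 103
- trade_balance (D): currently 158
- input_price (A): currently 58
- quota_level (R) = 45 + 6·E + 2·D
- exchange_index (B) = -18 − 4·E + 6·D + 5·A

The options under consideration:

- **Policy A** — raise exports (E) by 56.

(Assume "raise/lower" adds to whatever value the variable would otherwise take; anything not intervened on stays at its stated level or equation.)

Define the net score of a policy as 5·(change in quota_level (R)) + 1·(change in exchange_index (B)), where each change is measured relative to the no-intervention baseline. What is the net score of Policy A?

Baseline:
  E = 103
  D = 158
  A = 58
  R = 45 + 6·103 + 2·158 = 979
  B = -18 − 4·103 + 6·158 + 5·58 = 808
Policy A (E + 56):
  E = 103 + 56 = 159
  D = 158
  A = 58
  R = 45 + 6·159 + 2·158 = 1315
  B = -18 − 4·159 + 6·158 + 5·58 = 584
ΔR = 1315 − 979 = 336; ΔB = 584 − 808 = -224
Score = 5·336 + 1·(-224) = 1456

1456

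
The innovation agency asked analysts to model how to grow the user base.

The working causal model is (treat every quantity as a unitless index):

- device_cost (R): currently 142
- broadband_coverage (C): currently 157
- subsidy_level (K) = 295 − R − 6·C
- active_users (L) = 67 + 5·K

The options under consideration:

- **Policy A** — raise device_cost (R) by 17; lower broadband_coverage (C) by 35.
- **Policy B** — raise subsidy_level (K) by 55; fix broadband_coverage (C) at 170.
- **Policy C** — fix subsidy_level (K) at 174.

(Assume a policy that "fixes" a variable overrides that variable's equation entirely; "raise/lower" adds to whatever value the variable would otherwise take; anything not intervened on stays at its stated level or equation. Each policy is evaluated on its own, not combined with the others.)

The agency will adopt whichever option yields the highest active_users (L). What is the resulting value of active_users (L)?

Policy A (R + 17, C − 35):
  R = 142 + 17 = 159
  C = 157 − 35 = 122
  K = 295 − 159 − 6·122 = -596
  L = 67 + 5·(-596) = -2913
Policy B (K + 55, C := 170):
  R = 142
  C = 170
  K = 295 − 142 − 6·170 (+55 from intervention) = -812
  L = 67 + 5·(-812) = -3993
Policy C (K := 174):
  R = 142
  C = 157
  K = 174
  L = 67 + 5·174 = 937
Comparing — Policy A: L=-2913, Policy B: L=-3993, Policy C: L=937. Highest is 937 (Policy C).

937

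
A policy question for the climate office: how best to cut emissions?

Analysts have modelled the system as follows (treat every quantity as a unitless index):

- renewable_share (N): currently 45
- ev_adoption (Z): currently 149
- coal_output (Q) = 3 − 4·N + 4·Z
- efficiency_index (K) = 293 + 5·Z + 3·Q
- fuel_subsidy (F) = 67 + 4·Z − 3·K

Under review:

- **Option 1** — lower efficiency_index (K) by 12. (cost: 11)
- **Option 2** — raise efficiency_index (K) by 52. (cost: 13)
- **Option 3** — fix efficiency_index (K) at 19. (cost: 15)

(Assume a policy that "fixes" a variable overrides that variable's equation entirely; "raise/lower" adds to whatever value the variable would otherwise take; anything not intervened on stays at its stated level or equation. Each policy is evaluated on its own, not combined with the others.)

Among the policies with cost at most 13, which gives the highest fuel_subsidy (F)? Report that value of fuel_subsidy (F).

Option 1 (K − 12):
  N = 45
  Z = 149
  Q = 3 − 4·45 + 4·149 = 419
  K = 293 + 5·149 + 3·419 (−12 from intervention) = 2283
  F = 67 + 4·149 − 3·2283 = -6186
Option 2 (K + 52):
  N = 45
  Z = 149
  Q = 3 − 4·45 + 4·149 = 419
  K = 293 + 5·149 + 3·419 (+52 from intervention) = 2347
  F = 67 + 4·149 − 3·2347 = -6378
Comparing — Option 1: F=-6186, Option 2: F=-6378. Highest is -6186 (Option 1).

-6186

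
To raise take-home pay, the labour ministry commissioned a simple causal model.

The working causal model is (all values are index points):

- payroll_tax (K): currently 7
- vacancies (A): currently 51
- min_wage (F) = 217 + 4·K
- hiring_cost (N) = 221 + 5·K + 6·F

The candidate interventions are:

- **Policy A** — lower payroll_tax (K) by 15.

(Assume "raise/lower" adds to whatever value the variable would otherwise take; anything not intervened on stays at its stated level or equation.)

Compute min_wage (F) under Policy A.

Policy A (K − 15):
  K = 7 − 15 = -8
  F = 217 + 4·(-8) = 185

185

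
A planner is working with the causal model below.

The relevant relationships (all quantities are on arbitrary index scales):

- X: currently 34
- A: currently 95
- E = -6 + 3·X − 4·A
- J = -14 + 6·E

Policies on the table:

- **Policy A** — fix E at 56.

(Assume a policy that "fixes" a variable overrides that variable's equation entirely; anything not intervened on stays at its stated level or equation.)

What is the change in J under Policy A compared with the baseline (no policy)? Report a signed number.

Baseline:
  X = 34
  A = 95
  E = -6 + 3·34 − 4·95 = -284
  J = -14 + 6·(-284) = -1718
Policy A (E := 56):
  X = 34
  A = 95
  E = 56
  J = -14 + 6·56 = 322
Change in J: 322 − (-1718) = 2040

2040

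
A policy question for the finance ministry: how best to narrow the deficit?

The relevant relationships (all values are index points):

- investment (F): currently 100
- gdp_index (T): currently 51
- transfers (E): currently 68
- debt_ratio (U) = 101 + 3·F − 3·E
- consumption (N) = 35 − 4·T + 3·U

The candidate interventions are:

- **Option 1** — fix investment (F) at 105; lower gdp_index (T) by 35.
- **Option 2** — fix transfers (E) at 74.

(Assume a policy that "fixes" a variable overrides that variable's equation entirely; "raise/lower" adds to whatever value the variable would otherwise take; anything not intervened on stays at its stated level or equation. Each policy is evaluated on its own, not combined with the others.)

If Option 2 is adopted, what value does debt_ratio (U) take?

Option 2 (E := 74):
  F = 100
  E = 74
  U = 101 + 3·100 − 3·74 = 179

179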